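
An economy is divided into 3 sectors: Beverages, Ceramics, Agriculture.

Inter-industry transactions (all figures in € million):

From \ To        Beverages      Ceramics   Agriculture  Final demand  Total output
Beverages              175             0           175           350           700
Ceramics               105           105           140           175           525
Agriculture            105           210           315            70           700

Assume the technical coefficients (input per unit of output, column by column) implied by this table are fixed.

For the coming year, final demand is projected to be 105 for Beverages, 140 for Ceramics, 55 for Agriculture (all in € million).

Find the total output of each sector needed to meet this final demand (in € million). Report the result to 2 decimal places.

Technical coefficients a_ij = z_ij / X_j:
  a_11 = 175/700 = 0.25, a_21 = 105/700 = 0.15, a_31 = 105/700 = 0.15
  a_12 = 0/525 = 0.00, a_22 = 105/525 = 0.20, a_32 = 210/525 = 0.40
  a_13 = 175/700 = 0.25, a_23 = 140/700 = 0.20, a_33 = 315/700 = 0.45
I − A =
  [   0.75     0.00    -0.25]
  [  -0.15     0.80    -0.20]
  [  -0.15    -0.40     0.55]
Cofactors of I−A, C_ij = (−1)^(i+j)·(minor ij) (rows/columns in the sector order above):
  C_11 = (0.80)(0.55) − (-0.20)(-0.40) = 0.3600
  C_12 = −[(-0.15)(0.55) − (-0.20)(-0.15)] = 0.1125
  C_13 = (-0.15)(-0.40) − (0.80)(-0.15) = 0.1800
  C_21 = −[(0.00)(0.55) − (-0.25)(-0.40)] = 0.1000
  C_22 = (0.75)(0.55) − (-0.25)(-0.15) = 0.3750
  C_23 = −[(0.75)(-0.40) − (0.00)(-0.15)] = 0.3000
  C_31 = (0.00)(-0.20) − (-0.25)(0.80) = 0.2000
  C_32 = −[(0.75)(-0.20) − (-0.25)(-0.15)] = 0.1875
  C_33 = (0.75)(0.80) − (0.00)(-0.15) = 0.6000
det(I−A) = Σ_j (I−A)_1j·C_1j = (0.75)(0.3600) + (0.00)(0.1125) + (-0.25)(0.1800) = 0.2250
adj(I−A) = Cᵀ =
  [ 0.3600   0.1000   0.2000]
  [ 0.1125   0.3750   0.1875]
  [ 0.1800   0.3000   0.6000]
(I − A)⁻¹ = adj(I−A) / det(I−A) ≈
  [   1.6000     0.4444     0.8889]
  [   0.5000     1.6667     0.8333]
  [   0.8000     1.3333     2.6667]
x = (I − A)⁻¹ d = adj(I−A)·d / det(I−A), with det(I−A) = 0.2250:
  x_1 = (0.3600·105 + 0.1000·140 + 0.2000·55) / 0.2250 = 62.80 / 0.2250 ≈ 279.11
  x_2 = (0.1125·105 + 0.3750·140 + 0.1875·55) / 0.2250 = 74.625 / 0.2250 ≈ 331.67
  x_3 = (0.1800·105 + 0.3000·140 + 0.6000·55) / 0.2250 = 93.90 / 0.2250 ≈ 417.33

x_1 = 279.11, x_2 = 331.67, x_3 = 417.33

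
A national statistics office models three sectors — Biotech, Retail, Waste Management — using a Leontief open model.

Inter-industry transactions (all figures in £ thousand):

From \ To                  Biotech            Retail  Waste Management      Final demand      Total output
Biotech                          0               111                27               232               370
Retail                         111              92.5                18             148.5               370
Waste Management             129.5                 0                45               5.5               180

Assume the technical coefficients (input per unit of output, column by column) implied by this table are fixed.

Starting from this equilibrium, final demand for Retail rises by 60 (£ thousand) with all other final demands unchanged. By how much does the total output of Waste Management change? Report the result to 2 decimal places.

Δx_W = 14.15

Technical coefficients a_ij = z_ij / X_j:
  a_BB = 0/370 = 0.00, a_RB = 111/370 = 0.30, a_WB = 129.5/370 = 0.35
  a_BR = 111/370 = 0.30, a_RR = 92.5/370 = 0.25, a_WR = 0/370 = 0.00
  a_BW = 27/180 = 0.15, a_RW = 18/180 = 0.10, a_WW = 45/180 = 0.25
I − A =
  [   1.00    -0.30    -0.15]
  [  -0.30     0.75    -0.10]
  [  -0.35     0.00     0.75]
Cofactors of I−A, C_ij = (−1)^(i+j)·(minor ij) (rows/columns in the sector order above):
  C_11 = (0.75)(0.75) − (-0.10)(0.00) = 0.5625
  C_12 = −[(-0.30)(0.75) − (-0.10)(-0.35)] = 0.2600
  C_13 = (-0.30)(0.00) − (0.75)(-0.35) = 0.2625
  C_21 = −[(-0.30)(0.75) − (-0.15)(0.00)] = 0.2250
  C_22 = (1.00)(0.75) − (-0.15)(-0.35) = 0.6975
  C_23 = −[(1.00)(0.00) − (-0.30)(-0.35)] = 0.1050
  C_31 = (-0.30)(-0.10) − (-0.15)(0.75) = 0.1425
  C_32 = −[(1.00)(-0.10) − (-0.15)(-0.30)] = 0.1450
  C_33 = (1.00)(0.75) − (-0.30)(-0.30) = 0.6600
det(I−A) = Σ_j (I−A)_1j·C_1j = (1.00)(0.5625) + (-0.30)(0.2600) + (-0.15)(0.2625) = 0.445125
adj(I−A) = Cᵀ =
  [ 0.5625   0.2250   0.1425]
  [ 0.2600   0.6975   0.1450]
  [ 0.2625   0.1050   0.6600]
(I − A)⁻¹ = adj(I−A) / det(I−A) ≈
  [   1.2637     0.5055     0.3201]
  [   0.5841     1.5670     0.3258]
  [   0.5897     0.2359     1.4827]
Δx = (I − A)⁻¹ Δd with Δd having +60 in the Retail component and 0 elsewhere.
So Δx_W = L_WR · (+60), where L_WR = adj(I−A)_WR / det(I−A) = 0.1050 / 0.445125.
Δx_W = 0.1050 × (+60) / 0.445125 = 6.30 / 0.445125 ≈ 14.15.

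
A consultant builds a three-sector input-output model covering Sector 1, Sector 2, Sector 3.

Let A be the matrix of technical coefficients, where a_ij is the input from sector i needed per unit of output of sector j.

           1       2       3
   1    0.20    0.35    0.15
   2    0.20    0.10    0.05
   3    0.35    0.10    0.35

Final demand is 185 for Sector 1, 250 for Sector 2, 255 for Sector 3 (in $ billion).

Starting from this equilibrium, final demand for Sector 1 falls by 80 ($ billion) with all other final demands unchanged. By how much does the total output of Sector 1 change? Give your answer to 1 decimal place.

I − A =
  [   0.80    -0.35    -0.15]
  [  -0.20     0.90    -0.05]
  [  -0.35    -0.10     0.65]
Cofactors of I−A, C_ij = (−1)^(i+j)·(minor ij) (rows/columns in the sector order above):
  C_11 = (0.90)(0.65) − (-0.05)(-0.10) = 0.5800
  C_12 = −[(-0.20)(0.65) − (-0.05)(-0.35)] = 0.1475
  C_13 = (-0.20)(-0.10) − (0.90)(-0.35) = 0.3350
  C_21 = −[(-0.35)(0.65) − (-0.15)(-0.10)] = 0.2425
  C_22 = (0.80)(0.65) − (-0.15)(-0.35) = 0.4675
  C_23 = −[(0.80)(-0.10) − (-0.35)(-0.35)] = 0.2025
  C_31 = (-0.35)(-0.05) − (-0.15)(0.90) = 0.1525
  C_32 = −[(0.80)(-0.05) − (-0.15)(-0.20)] = 0.0700
  C_33 = (0.80)(0.90) − (-0.35)(-0.20) = 0.6500
det(I−A) = Σ_j (I−A)_1j·C_1j = (0.80)(0.5800) + (-0.35)(0.1475) + (-0.15)(0.3350) = 0.362125
adj(I−A) = Cᵀ =
  [ 0.5800   0.2425   0.1525]
  [ 0.1475   0.4675   0.0700]
  [ 0.3350   0.2025   0.6500]
(I − A)⁻¹ = adj(I−A) / det(I−A) ≈
  [   1.6017     0.6697     0.4211]
  [   0.4073     1.2910     0.1933]
  [   0.9251     0.5592     1.7950]
Δx = (I − A)⁻¹ Δd with Δd having -80 in the Sector 1 component and 0 elsewhere.
So Δx_1 = L_11 · (-80), where L_11 = adj(I−A)_11 / det(I−A) = 0.5800 / 0.362125.
Δx_1 = 0.5800 × (-80) / 0.362125 = -46.40 / 0.362125 ≈ -128.1.

Δx_1 = -128.1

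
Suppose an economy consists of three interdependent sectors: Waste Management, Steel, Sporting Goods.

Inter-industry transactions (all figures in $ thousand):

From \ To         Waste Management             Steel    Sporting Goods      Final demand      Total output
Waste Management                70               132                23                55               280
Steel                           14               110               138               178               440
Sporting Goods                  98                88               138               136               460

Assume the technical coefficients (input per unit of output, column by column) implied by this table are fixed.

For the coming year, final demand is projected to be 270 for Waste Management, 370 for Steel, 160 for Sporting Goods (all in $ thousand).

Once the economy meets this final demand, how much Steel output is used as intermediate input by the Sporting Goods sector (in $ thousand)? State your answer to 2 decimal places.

z_23 = 261.52

Technical coefficients a_ij = z_ij / X_j:
  a_11 = 70/280 = 0.25, a_21 = 14/280 = 0.05, a_31 = 98/280 = 0.35
  a_12 = 132/440 = 0.30, a_22 = 110/440 = 0.25, a_32 = 88/440 = 0.20
  a_13 = 23/460 = 0.05, a_23 = 138/460 = 0.30, a_33 = 138/460 = 0.30
I − A =
  [   0.75    -0.30    -0.05]
  [  -0.05     0.75    -0.30]
  [  -0.35    -0.20     0.70]
Cofactors of I−A, C_ij = (−1)^(i+j)·(minor ij) (rows/columns in the sector order above):
  C_11 = (0.75)(0.70) − (-0.30)(-0.20) = 0.4650
  C_12 = −[(-0.05)(0.70) − (-0.30)(-0.35)] = 0.1400
  C_13 = (-0.05)(-0.20) − (0.75)(-0.35) = 0.2725
  C_21 = −[(-0.30)(0.70) − (-0.05)(-0.20)] = 0.2200
  C_22 = (0.75)(0.70) − (-0.05)(-0.35) = 0.5075
  C_23 = −[(0.75)(-0.20) − (-0.30)(-0.35)] = 0.2550
  C_31 = (-0.30)(-0.30) − (-0.05)(0.75) = 0.1275
  C_32 = −[(0.75)(-0.30) − (-0.05)(-0.05)] = 0.2275
  C_33 = (0.75)(0.75) − (-0.30)(-0.05) = 0.5475
det(I−A) = Σ_j (I−A)_1j·C_1j = (0.75)(0.4650) + (-0.30)(0.1400) + (-0.05)(0.2725) = 0.293125
adj(I−A) = Cᵀ =
  [ 0.4650   0.2200   0.1275]
  [ 0.1400   0.5075   0.2275]
  [ 0.2725   0.2550   0.5475]
(I − A)⁻¹ = adj(I−A) / det(I−A) ≈
  [   1.5864     0.7505     0.4350]
  [   0.4776     1.7313     0.7761]
  [   0.9296     0.8699     1.8678]
First solve x = (I − A)⁻¹ d = adj(I−A)·d / det(I−A); in particular x_3 = (0.2725·270 + 0.2550·370 + 0.5475·160) / 0.293125 = 255.525 / 0.293125 ≈ 871.7271.
Intermediate flow from 2 to 3: z_23 = a_23 · x_3 = 0.30 × 255.525 / 0.293125 = 76.6575 / 0.293125 ≈ 261.52.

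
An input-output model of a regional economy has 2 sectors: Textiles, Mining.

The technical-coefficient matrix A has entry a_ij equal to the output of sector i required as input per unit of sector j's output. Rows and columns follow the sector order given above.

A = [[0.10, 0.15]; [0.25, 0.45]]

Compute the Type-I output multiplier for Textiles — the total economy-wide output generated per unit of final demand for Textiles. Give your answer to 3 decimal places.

m_T = 1.749

I − A =
  [   0.90    -0.15]
  [  -0.25     0.55]
det(I−A) = (0.90)(0.55) − (-0.15)(-0.25) = 0.4575
adj(I−A) = [[0.55, 0.15], [0.25, 0.90]]
(I − A)⁻¹ = adj(I−A) / det(I−A) ≈
  [   1.2022     0.3279]
  [   0.5464     1.9672]
The output multiplier for sector j is the column-j sum of the Leontief inverse (I − A)⁻¹ = adj(I−A) / det(I−A).
Column T of adj(I−A): (0.55, 0.25); det(I−A) = 0.4575.
m_T = (0.55 + 0.25) / 0.4575 = 0.80 / 0.4575 ≈ 1.749.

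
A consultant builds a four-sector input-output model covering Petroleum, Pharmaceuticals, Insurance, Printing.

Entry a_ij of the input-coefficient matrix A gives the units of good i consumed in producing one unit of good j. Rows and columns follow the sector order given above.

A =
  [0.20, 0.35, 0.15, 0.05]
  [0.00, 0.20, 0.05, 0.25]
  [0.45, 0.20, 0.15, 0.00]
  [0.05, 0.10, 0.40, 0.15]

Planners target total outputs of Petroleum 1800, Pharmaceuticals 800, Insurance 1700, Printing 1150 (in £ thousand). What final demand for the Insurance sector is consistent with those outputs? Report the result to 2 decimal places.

d_3 = 475.00

I − A =
  [   0.80    -0.35    -0.15    -0.05]
  [   0.00     0.80    -0.05    -0.25]
  [  -0.45    -0.20     0.85     0.00]
  [  -0.05    -0.10    -0.40     0.85]
d = (I − A) x:
  d_1 = (+0.80)·1800 + (-0.35)·800 + (-0.15)·1700 + (-0.05)·1150 = 847.50
  d_2 = (+0.00)·1800 + (+0.80)·800 + (-0.05)·1700 + (-0.25)·1150 = 267.50
  d_3 = (-0.45)·1800 + (-0.20)·800 + (+0.85)·1700 + (+0.00)·1150 = 475.00
  d_4 = (-0.05)·1800 + (-0.10)·800 + (-0.40)·1700 + (+0.85)·1150 = 127.50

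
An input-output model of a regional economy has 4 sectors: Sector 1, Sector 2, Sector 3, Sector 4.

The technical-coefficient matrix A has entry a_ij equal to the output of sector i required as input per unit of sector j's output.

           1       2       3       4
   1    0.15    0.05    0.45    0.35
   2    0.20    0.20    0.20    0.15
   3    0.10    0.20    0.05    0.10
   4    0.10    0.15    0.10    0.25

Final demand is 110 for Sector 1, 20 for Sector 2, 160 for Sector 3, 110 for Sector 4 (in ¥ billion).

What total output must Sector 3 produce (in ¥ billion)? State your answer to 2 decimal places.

x_3 = 299.31

I − A =
  [   0.85    -0.05    -0.45    -0.35]
  [  -0.20     0.80    -0.20    -0.15]
  [  -0.10    -0.20     0.95    -0.10]
  [  -0.10    -0.15    -0.10     0.75]
Compute the cofactors C_ij = (−1)^(i+j)·(3×3 minor ij) of I−A; the adjugate is their transpose:
adj(I−A) = Cᵀ =
  [ 0.504625   0.166250   0.306625   0.309625]
  [ 0.173250   0.522125   0.214500   0.213875]
  [ 0.101750   0.142750   0.444125   0.135250]
  [ 0.115500   0.145625   0.143000   0.547500]
det(I−A) = Σ_j (I−A)_1j·C_1j = (0.85)(0.504625) + (-0.05)(0.173250) + (-0.45)(0.101750) + (-0.35)(0.115500) = 0.33405625
(I − A)⁻¹ = adj(I−A) / det(I−A) ≈
  [   1.5106     0.4977     0.9179     0.9269]
  [   0.5186     1.5630     0.6421     0.6402]
  [   0.3046     0.4273     1.3295     0.4049]
  [   0.3458     0.4359     0.4281     1.6389]
x = (I − A)⁻¹ d = adj(I−A)·d / det(I−A), with det(I−A) = 0.33405625:
  x_1 = (0.504625·110 + 0.166250·20 + 0.306625·160 + 0.309625·110) / 0.33405625 = 141.9525 / 0.33405625 ≈ 424.94
  x_2 = (0.173250·110 + 0.522125·20 + 0.214500·160 + 0.213875·110) / 0.33405625 = 87.34625 / 0.33405625 ≈ 261.47
  x_3 = (0.101750·110 + 0.142750·20 + 0.444125·160 + 0.135250·110) / 0.33405625 = 99.985 / 0.33405625 ≈ 299.31
  x_4 = (0.115500·110 + 0.145625·20 + 0.143000·160 + 0.547500·110) / 0.33405625 = 98.7225 / 0.33405625 ≈ 295.53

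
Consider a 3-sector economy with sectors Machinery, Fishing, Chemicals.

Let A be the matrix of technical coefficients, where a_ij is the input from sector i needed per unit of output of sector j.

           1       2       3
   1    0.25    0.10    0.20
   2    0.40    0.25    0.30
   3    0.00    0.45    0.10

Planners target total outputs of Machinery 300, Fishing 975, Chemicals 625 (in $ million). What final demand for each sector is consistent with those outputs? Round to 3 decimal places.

d_1 = 2.500, d_2 = 423.750, d_3 = 123.750

I − A =
  [   0.75    -0.10    -0.20]
  [  -0.40     0.75    -0.30]
  [   0.00    -0.45     0.90]
d = (I − A) x:
  d_1 = (+0.75)·300 + (-0.10)·975 + (-0.20)·625 = 2.500
  d_2 = (-0.40)·300 + (+0.75)·975 + (-0.30)·625 = 423.750
  d_3 = (+0.00)·300 + (-0.45)·975 + (+0.90)·625 = 123.750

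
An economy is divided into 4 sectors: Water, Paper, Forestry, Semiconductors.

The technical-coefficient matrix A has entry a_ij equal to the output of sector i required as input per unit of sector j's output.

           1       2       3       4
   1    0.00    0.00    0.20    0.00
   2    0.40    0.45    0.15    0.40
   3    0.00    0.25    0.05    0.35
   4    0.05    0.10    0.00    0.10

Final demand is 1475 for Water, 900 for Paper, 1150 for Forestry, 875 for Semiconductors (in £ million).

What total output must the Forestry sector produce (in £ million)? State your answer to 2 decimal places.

x_3 = 3215.37

I − A =
  [   1.00     0.00    -0.20     0.00]
  [  -0.40     0.55    -0.15    -0.40]
  [   0.00    -0.25     0.95    -0.35]
  [  -0.05    -0.10     0.00     0.90]
Compute the cofactors C_ij = (−1)^(i+j)·(3×3 minor ij) of I−A; the adjugate is their transpose:
adj(I−A) = Cᵀ =
  [ 0.393250   0.052000   0.091000   0.058500]
  [ 0.363625   0.851500   0.211000   0.460500]
  [ 0.118625   0.260000   0.455000   0.292500]
  [ 0.062250   0.097500   0.028500   0.465000]
det(I−A) = Σ_j (I−A)_1j·C_1j = (1.00)(0.393250) + (0.00)(0.363625) + (-0.20)(0.118625) + (0.00)(0.062250) = 0.369525
(I − A)⁻¹ = adj(I−A) / det(I−A) ≈
  [   1.0642     0.1407     0.2463     0.1583]
  [   0.9840     2.3043     0.5710     1.2462]
  [   0.3210     0.7036     1.2313     0.7916]
  [   0.1685     0.2639     0.0771     1.2584]
x = (I − A)⁻¹ d = adj(I−A)·d / det(I−A), with det(I−A) = 0.369525:
  x_1 = (0.393250·1475 + 0.052000·900 + 0.091000·1150 + 0.058500·875) / 0.369525 = 782.68125 / 0.369525 ≈ 2118.07
  x_2 = (0.363625·1475 + 0.851500·900 + 0.211000·1150 + 0.460500·875) / 0.369525 = 1948.284375 / 0.369525 ≈ 5272.40
  x_3 = (0.118625·1475 + 0.260000·900 + 0.455000·1150 + 0.292500·875) / 0.369525 = 1188.159375 / 0.369525 ≈ 3215.37
  x_4 = (0.062250·1475 + 0.097500·900 + 0.028500·1150 + 0.465000·875) / 0.369525 = 619.21875 / 0.369525 ≈ 1675.72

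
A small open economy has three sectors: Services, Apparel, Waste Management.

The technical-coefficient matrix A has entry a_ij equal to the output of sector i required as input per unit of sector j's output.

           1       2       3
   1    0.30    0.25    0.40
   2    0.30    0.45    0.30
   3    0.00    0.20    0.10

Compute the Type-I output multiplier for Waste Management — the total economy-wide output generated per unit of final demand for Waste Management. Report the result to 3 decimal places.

m_3 = 4.390

I − A =
  [   0.70    -0.25    -0.40]
  [  -0.30     0.55    -0.30]
  [   0.00    -0.20     0.90]
Cofactors of I−A, C_ij = (−1)^(i+j)·(minor ij) (rows/columns in the sector order above):
  C_11 = (0.55)(0.90) − (-0.30)(-0.20) = 0.4350
  C_12 = −[(-0.30)(0.90) − (-0.30)(0.00)] = 0.2700
  C_13 = (-0.30)(-0.20) − (0.55)(0.00) = 0.0600
  C_21 = −[(-0.25)(0.90) − (-0.40)(-0.20)] = 0.3050
  C_22 = (0.70)(0.90) − (-0.40)(0.00) = 0.6300
  C_23 = −[(0.70)(-0.20) − (-0.25)(0.00)] = 0.1400
  C_31 = (-0.25)(-0.30) − (-0.40)(0.55) = 0.2950
  C_32 = −[(0.70)(-0.30) − (-0.40)(-0.30)] = 0.3300
  C_33 = (0.70)(0.55) − (-0.25)(-0.30) = 0.3100
det(I−A) = Σ_j (I−A)_1j·C_1j = (0.70)(0.4350) + (-0.25)(0.2700) + (-0.40)(0.0600) = 0.2130
adj(I−A) = Cᵀ =
  [ 0.4350   0.3050   0.2950]
  [ 0.2700   0.6300   0.3300]
  [ 0.0600   0.1400   0.3100]
(I − A)⁻¹ = adj(I−A) / det(I−A) ≈
  [   2.0423     1.4319     1.3850]
  [   1.2676     2.9577     1.5493]
  [   0.2817     0.6573     1.4554]
The output multiplier for sector j is the column-j sum of the Leontief inverse (I − A)⁻¹ = adj(I−A) / det(I−A).
Column 3 of adj(I−A): (0.2950, 0.3300, 0.3100); det(I−A) = 0.2130.
m_3 = (0.2950 + 0.3300 + 0.3100) / 0.2130 = 0.935 / 0.2130 ≈ 4.390.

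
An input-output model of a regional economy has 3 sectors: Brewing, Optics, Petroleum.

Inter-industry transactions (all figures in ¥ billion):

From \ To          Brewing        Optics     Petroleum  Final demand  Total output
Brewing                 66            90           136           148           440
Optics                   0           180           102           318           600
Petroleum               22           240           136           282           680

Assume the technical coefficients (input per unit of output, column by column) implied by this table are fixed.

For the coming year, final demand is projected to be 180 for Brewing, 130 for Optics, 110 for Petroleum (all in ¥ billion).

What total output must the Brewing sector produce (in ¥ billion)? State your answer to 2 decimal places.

x_1 = 321.14

Technical coefficients a_ij = z_ij / X_j:
  a_11 = 66/440 = 0.15, a_21 = 0/440 = 0.00, a_31 = 22/440 = 0.05
  a_12 = 90/600 = 0.15, a_22 = 180/600 = 0.30, a_32 = 240/600 = 0.40
  a_13 = 136/680 = 0.20, a_23 = 102/680 = 0.15, a_33 = 136/680 = 0.20
I − A =
  [   0.85    -0.15    -0.20]
  [   0.00     0.70    -0.15]
  [  -0.05    -0.40     0.80]
Cofactors of I−A, C_ij = (−1)^(i+j)·(minor ij) (rows/columns in the sector order above):
  C_11 = (0.70)(0.80) − (-0.15)(-0.40) = 0.5000
  C_12 = −[(0.00)(0.80) − (-0.15)(-0.05)] = 0.0075
  C_13 = (0.00)(-0.40) − (0.70)(-0.05) = 0.0350
  C_21 = −[(-0.15)(0.80) − (-0.20)(-0.40)] = 0.2000
  C_22 = (0.85)(0.80) − (-0.20)(-0.05) = 0.6700
  C_23 = −[(0.85)(-0.40) − (-0.15)(-0.05)] = 0.3475
  C_31 = (-0.15)(-0.15) − (-0.20)(0.70) = 0.1625
  C_32 = −[(0.85)(-0.15) − (-0.20)(0.00)] = 0.1275
  C_33 = (0.85)(0.70) − (-0.15)(0.00) = 0.5950
det(I−A) = Σ_j (I−A)_1j·C_1j = (0.85)(0.5000) + (-0.15)(0.0075) + (-0.20)(0.0350) = 0.416875
adj(I−A) = Cᵀ =
  [ 0.5000   0.2000   0.1625]
  [ 0.0075   0.6700   0.1275]
  [ 0.0350   0.3475   0.5950]
(I − A)⁻¹ = adj(I−A) / det(I−A) ≈
  [   1.1994     0.4798     0.3898]
  [   0.0180     1.6072     0.3058]
  [   0.0840     0.8336     1.4273]
x = (I − A)⁻¹ d = adj(I−A)·d / det(I−A), with det(I−A) = 0.416875:
  x_1 = (0.5000·180 + 0.2000·130 + 0.1625·110) / 0.416875 = 133.875 / 0.416875 ≈ 321.14
  x_2 = (0.0075·180 + 0.6700·130 + 0.1275·110) / 0.416875 = 102.475 / 0.416875 ≈ 245.82
  x_3 = (0.0350·180 + 0.3475·130 + 0.5950·110) / 0.416875 = 116.925 / 0.416875 ≈ 280.48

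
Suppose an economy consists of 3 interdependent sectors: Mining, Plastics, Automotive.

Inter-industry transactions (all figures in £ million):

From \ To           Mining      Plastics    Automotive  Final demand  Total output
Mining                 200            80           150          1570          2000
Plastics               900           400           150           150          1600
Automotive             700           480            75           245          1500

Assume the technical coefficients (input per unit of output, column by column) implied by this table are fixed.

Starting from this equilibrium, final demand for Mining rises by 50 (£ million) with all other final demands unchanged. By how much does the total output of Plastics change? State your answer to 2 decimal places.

Δx_2 = 41.94

Technical coefficients a_ij = z_ij / X_j:
  a_11 = 200/2000 = 0.10, a_21 = 900/2000 = 0.45, a_31 = 700/2000 = 0.35
  a_12 = 80/1600 = 0.05, a_22 = 400/1600 = 0.25, a_32 = 480/1600 = 0.30
  a_13 = 150/1500 = 0.10, a_23 = 150/1500 = 0.10, a_33 = 75/1500 = 0.05
I − A =
  [   0.90    -0.05    -0.10]
  [  -0.45     0.75    -0.10]
  [  -0.35    -0.30     0.95]
Cofactors of I−A, C_ij = (−1)^(i+j)·(minor ij) (rows/columns in the sector order above):
  C_11 = (0.75)(0.95) − (-0.10)(-0.30) = 0.6825
  C_12 = −[(-0.45)(0.95) − (-0.10)(-0.35)] = 0.4625
  C_13 = (-0.45)(-0.30) − (0.75)(-0.35) = 0.3975
  C_21 = −[(-0.05)(0.95) − (-0.10)(-0.30)] = 0.0775
  C_22 = (0.90)(0.95) − (-0.10)(-0.35) = 0.8200
  C_23 = −[(0.90)(-0.30) − (-0.05)(-0.35)] = 0.2875
  C_31 = (-0.05)(-0.10) − (-0.10)(0.75) = 0.0800
  C_32 = −[(0.90)(-0.10) − (-0.10)(-0.45)] = 0.1350
  C_33 = (0.90)(0.75) − (-0.05)(-0.45) = 0.6525
det(I−A) = Σ_j (I−A)_1j·C_1j = (0.90)(0.6825) + (-0.05)(0.4625) + (-0.10)(0.3975) = 0.551375
adj(I−A) = Cᵀ =
  [ 0.6825   0.0775   0.0800]
  [ 0.4625   0.8200   0.1350]
  [ 0.3975   0.2875   0.6525]
(I − A)⁻¹ = adj(I−A) / det(I−A) ≈
  [   1.2378     0.1406     0.1451]
  [   0.8388     1.4872     0.2448]
  [   0.7209     0.5214     1.1834]
Δx = (I − A)⁻¹ Δd with Δd having +50 in the Mining component and 0 elsewhere.
So Δx_2 = L_21 · (+50), where L_21 = adj(I−A)_21 / det(I−A) = 0.4625 / 0.551375.
Δx_2 = 0.4625 × (+50) / 0.551375 = 23.125 / 0.551375 ≈ 41.94.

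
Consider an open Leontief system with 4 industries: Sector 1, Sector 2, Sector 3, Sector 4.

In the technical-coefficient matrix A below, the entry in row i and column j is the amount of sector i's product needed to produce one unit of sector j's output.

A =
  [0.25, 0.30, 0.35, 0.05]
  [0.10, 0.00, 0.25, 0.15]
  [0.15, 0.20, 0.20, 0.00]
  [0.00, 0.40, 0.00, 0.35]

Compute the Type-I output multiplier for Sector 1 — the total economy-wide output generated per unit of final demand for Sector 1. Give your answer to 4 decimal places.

m_1 = 2.4713

I − A =
  [   0.75    -0.30    -0.35    -0.05]
  [  -0.10     1.00    -0.25    -0.15]
  [  -0.15    -0.20     0.80     0.00]
  [   0.00    -0.40     0.00     0.65]
Compute the cofactors C_ij = (−1)^(i+j)·(3×3 minor ij) of I−A; the adjugate is their transpose:
adj(I−A) = Cᵀ =
  [ 0.439500   0.217500   0.260250   0.084000]
  [ 0.076375   0.355875   0.144625   0.088000]
  [ 0.101500   0.129750   0.421000   0.037750]
  [ 0.047000   0.219000   0.089000   0.467750]
det(I−A) = Σ_j (I−A)_1j·C_1j = (0.75)(0.439500) + (-0.30)(0.076375) + (-0.35)(0.101500) + (-0.05)(0.047000) = 0.2688375
(I − A)⁻¹ = adj(I−A) / det(I−A) ≈
  [   1.63482     0.80904     0.96806     0.31246]
  [   0.28409     1.32376     0.53796     0.32734]
  [   0.37755     0.48263     1.56600     0.14042]
  [   0.17483     0.81462     0.33106     1.73990]
The output multiplier for sector j is the column-j sum of the Leontief inverse (I − A)⁻¹ = adj(I−A) / det(I−A).
Column 1 of adj(I−A): (0.439500, 0.076375, 0.101500, 0.047000); det(I−A) = 0.2688375.
m_1 = (0.439500 + 0.076375 + 0.101500 + 0.047000) / 0.2688375 = 0.664375 / 0.2688375 ≈ 2.4713.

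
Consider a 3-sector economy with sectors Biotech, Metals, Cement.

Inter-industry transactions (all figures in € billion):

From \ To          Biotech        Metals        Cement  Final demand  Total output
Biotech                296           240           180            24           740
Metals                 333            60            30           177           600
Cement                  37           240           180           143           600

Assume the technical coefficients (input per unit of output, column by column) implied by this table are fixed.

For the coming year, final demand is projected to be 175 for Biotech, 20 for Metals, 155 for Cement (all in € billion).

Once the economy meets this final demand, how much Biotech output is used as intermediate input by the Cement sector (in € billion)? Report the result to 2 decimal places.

z_BC = 175.58

Technical coefficients a_ij = z_ij / X_j:
  a_BB = 296/740 = 0.40, a_MB = 333/740 = 0.45, a_CB = 37/740 = 0.05
  a_BM = 240/600 = 0.40, a_MM = 60/600 = 0.10, a_CM = 240/600 = 0.40
  a_BC = 180/600 = 0.30, a_MC = 30/600 = 0.05, a_CC = 180/600 = 0.30
I − A =
  [   0.60    -0.40    -0.30]
  [  -0.45     0.90    -0.05]
  [  -0.05    -0.40     0.70]
Cofactors of I−A, C_ij = (−1)^(i+j)·(minor ij) (rows/columns in the sector order above):
  C_11 = (0.90)(0.70) − (-0.05)(-0.40) = 0.6100
  C_12 = −[(-0.45)(0.70) − (-0.05)(-0.05)] = 0.3175
  C_13 = (-0.45)(-0.40) − (0.90)(-0.05) = 0.2250
  C_21 = −[(-0.40)(0.70) − (-0.30)(-0.40)] = 0.4000
  C_22 = (0.60)(0.70) − (-0.30)(-0.05) = 0.4050
  C_23 = −[(0.60)(-0.40) − (-0.40)(-0.05)] = 0.2600
  C_31 = (-0.40)(-0.05) − (-0.30)(0.90) = 0.2900
  C_32 = −[(0.60)(-0.05) − (-0.30)(-0.45)] = 0.1650
  C_33 = (0.60)(0.90) − (-0.40)(-0.45) = 0.3600
det(I−A) = Σ_j (I−A)_1j·C_1j = (0.60)(0.6100) + (-0.40)(0.3175) + (-0.30)(0.2250) = 0.1715
adj(I−A) = Cᵀ =
  [ 0.6100   0.4000   0.2900]
  [ 0.3175   0.4050   0.1650]
  [ 0.2250   0.2600   0.3600]
(I − A)⁻¹ = adj(I−A) / det(I−A) ≈
  [   3.5569     2.3324     1.6910]
  [   1.8513     2.3615     0.9621]
  [   1.3120     1.5160     2.0991]
First solve x = (I − A)⁻¹ d = adj(I−A)·d / det(I−A); in particular x_C = (0.2250·175 + 0.2600·20 + 0.3600·155) / 0.1715 = 100.375 / 0.1715 ≈ 585.2770.
Intermediate flow from B to C: z_BC = a_BC · x_C = 0.30 × 100.375 / 0.1715 = 30.1125 / 0.1715 ≈ 175.58.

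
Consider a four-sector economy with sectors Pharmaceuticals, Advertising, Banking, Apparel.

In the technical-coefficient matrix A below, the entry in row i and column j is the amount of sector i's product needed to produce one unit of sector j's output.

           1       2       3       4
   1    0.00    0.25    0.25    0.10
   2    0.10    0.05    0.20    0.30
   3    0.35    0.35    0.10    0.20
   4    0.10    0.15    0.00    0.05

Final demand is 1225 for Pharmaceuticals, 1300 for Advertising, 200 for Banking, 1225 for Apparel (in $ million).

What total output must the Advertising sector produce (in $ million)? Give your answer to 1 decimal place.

I − A =
  [   1.00    -0.25    -0.25    -0.10]
  [  -0.10     0.95    -0.20    -0.30]
  [  -0.35    -0.35     0.90    -0.20]
  [  -0.10    -0.15     0.00     0.95]
Compute the cofactors C_ij = (−1)^(i+j)·(3×3 minor ij) of I−A; the adjugate is their transpose:
adj(I−A) = Cᵀ =
  [ 0.699250   0.317875   0.264875   0.229750]
  [ 0.183000   0.757875   0.219250   0.304750]
  [ 0.365875   0.452375   0.815250   0.353000]
  [ 0.102500   0.153125   0.062500   0.653125]
det(I−A) = Σ_j (I−A)_1j·C_1j = (1.00)(0.699250) + (-0.25)(0.183000) + (-0.25)(0.365875) + (-0.10)(0.102500) = 0.55178125
(I − A)⁻¹ = adj(I−A) / det(I−A) ≈
  [   1.2673     0.5761     0.4800     0.4164]
  [   0.3317     1.3735     0.3973     0.5523]
  [   0.6631     0.8198     1.4775     0.6397]
  [   0.1858     0.2775     0.1133     1.1837]
x = (I − A)⁻¹ d = adj(I−A)·d / det(I−A), with det(I−A) = 0.55178125:
  x_1 = (0.699250·1225 + 0.317875·1300 + 0.264875·200 + 0.229750·1225) / 0.55178125 = 1604.2375 / 0.55178125 ≈ 2907.4
  x_2 = (0.183000·1225 + 0.757875·1300 + 0.219250·200 + 0.304750·1225) / 0.55178125 = 1626.58125 / 0.55178125 ≈ 2947.9
  x_3 = (0.365875·1225 + 0.452375·1300 + 0.815250·200 + 0.353000·1225) / 0.55178125 = 1631.759375 / 0.55178125 ≈ 2957.3
  x_4 = (0.102500·1225 + 0.153125·1300 + 0.062500·200 + 0.653125·1225) / 0.55178125 = 1137.203125 / 0.55178125 ≈ 2061.0

x_2 = 2947.9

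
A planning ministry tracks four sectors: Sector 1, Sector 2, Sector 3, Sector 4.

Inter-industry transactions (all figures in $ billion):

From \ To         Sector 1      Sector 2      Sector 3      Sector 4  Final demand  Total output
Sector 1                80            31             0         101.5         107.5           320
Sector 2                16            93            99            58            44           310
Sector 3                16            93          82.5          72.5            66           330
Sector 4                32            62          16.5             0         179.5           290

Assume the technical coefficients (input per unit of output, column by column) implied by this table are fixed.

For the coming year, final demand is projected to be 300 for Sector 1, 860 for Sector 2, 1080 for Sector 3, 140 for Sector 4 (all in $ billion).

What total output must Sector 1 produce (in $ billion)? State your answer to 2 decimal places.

Technical coefficients a_ij = z_ij / X_j:
  a_11 = 80/320 = 0.25, a_21 = 16/320 = 0.05, a_31 = 16/320 = 0.05, a_41 = 32/320 = 0.10
  a_12 = 31/310 = 0.10, a_22 = 93/310 = 0.30, a_32 = 93/310 = 0.30, a_42 = 62/310 = 0.20
  a_13 = 0/330 = 0.00, a_23 = 99/330 = 0.30, a_33 = 82.5/330 = 0.25, a_43 = 16.5/330 = 0.05
  a_14 = 101.5/290 = 0.35, a_24 = 58/290 = 0.20, a_34 = 72.5/290 = 0.25, a_44 = 0/290 = 0.00
I − A =
  [   0.75    -0.10     0.00    -0.35]
  [  -0.05     0.70    -0.30    -0.20]
  [  -0.05    -0.30     0.75    -0.25]
  [  -0.10    -0.20    -0.05     1.00]
Compute the cofactors C_ij = (−1)^(i+j)·(3×3 minor ij) of I−A; the adjugate is their transpose:
adj(I−A) = Cᵀ =
  [ 0.378250   0.131500   0.064250   0.174750]
  [ 0.074875   0.526000   0.222875   0.187125]
  [ 0.074000   0.263000   0.460000   0.193500]
  [ 0.056500   0.131500   0.074000   0.321000]
det(I−A) = Σ_j (I−A)_1j·C_1j = (0.75)(0.378250) + (-0.10)(0.074875) + (0.00)(0.074000) + (-0.35)(0.056500) = 0.256425
(I − A)⁻¹ = adj(I−A) / det(I−A) ≈
  [   1.4751     0.5128     0.2506     0.6815]
  [   0.2920     2.0513     0.8692     0.7297]
  [   0.2886     1.0256     1.7939     0.7546]
  [   0.2203     0.5128     0.2886     1.2518]
x = (I − A)⁻¹ d = adj(I−A)·d / det(I−A), with det(I−A) = 0.256425:
  x_1 = (0.378250·300 + 0.131500·860 + 0.064250·1080 + 0.174750·140) / 0.256425 = 320.42 / 0.256425 ≈ 1249.57
  x_2 = (0.074875·300 + 0.526000·860 + 0.222875·1080 + 0.187125·140) / 0.256425 = 741.725 / 0.256425 ≈ 2892.56
  x_3 = (0.074000·300 + 0.263000·860 + 0.460000·1080 + 0.193500·140) / 0.256425 = 772.27 / 0.256425 ≈ 3011.68
  x_4 = (0.056500·300 + 0.131500·860 + 0.074000·1080 + 0.321000·140) / 0.256425 = 254.90 / 0.256425 ≈ 994.05

x_1 = 1249.57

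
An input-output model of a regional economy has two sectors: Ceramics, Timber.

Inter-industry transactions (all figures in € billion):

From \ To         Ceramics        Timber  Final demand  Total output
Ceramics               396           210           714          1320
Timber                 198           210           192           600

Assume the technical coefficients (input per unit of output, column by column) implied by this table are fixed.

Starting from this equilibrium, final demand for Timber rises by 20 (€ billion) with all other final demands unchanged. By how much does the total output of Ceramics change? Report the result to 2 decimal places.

Technical coefficients a_ij = z_ij / X_j:
  a_11 = 396/1320 = 0.30, a_21 = 198/1320 = 0.15
  a_12 = 210/600 = 0.35, a_22 = 210/600 = 0.35
I − A =
  [   0.70    -0.35]
  [  -0.15     0.65]
det(I−A) = (0.70)(0.65) − (-0.35)(-0.15) = 0.4025
adj(I−A) = [[0.65, 0.35], [0.15, 0.70]]
(I − A)⁻¹ = adj(I−A) / det(I−A) ≈
  [   1.6149     0.8696]
  [   0.3727     1.7391]
Δx = (I − A)⁻¹ Δd with Δd having +20 in the Timber component and 0 elsewhere.
So Δx_1 = L_12 · (+20), where L_12 = adj(I−A)_12 / det(I−A) = 0.35 / 0.4025.
Δx_1 = 0.35 × (+20) / 0.4025 = 7.00 / 0.4025 ≈ 17.39.

Δx_1 = 17.39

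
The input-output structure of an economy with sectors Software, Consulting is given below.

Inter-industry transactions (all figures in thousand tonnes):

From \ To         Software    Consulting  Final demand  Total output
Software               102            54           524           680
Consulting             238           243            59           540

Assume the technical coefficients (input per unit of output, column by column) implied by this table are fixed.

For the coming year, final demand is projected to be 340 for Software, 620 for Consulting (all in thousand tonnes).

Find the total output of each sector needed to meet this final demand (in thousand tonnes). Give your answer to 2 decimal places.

Technical coefficients a_ij = z_ij / X_j:
  a_11 = 102/680 = 0.15, a_21 = 238/680 = 0.35
  a_12 = 54/540 = 0.10, a_22 = 243/540 = 0.45
I − A =
  [   0.85    -0.10]
  [  -0.35     0.55]
det(I−A) = (0.85)(0.55) − (-0.10)(-0.35) = 0.4325
adj(I−A) = [[0.55, 0.10], [0.35, 0.85]]
(I − A)⁻¹ = adj(I−A) / det(I−A) ≈
  [   1.2717     0.2312]
  [   0.8092     1.9653]
x = (I − A)⁻¹ d = adj(I−A)·d / det(I−A), with det(I−A) = 0.4325:
  x_1 = (0.55·340 + 0.10·620) / 0.4325 = 249.00 / 0.4325 ≈ 575.72
  x_2 = (0.35·340 + 0.85·620) / 0.4325 = 646.00 / 0.4325 ≈ 1493.64

x_1 = 575.72, x_2 = 1493.64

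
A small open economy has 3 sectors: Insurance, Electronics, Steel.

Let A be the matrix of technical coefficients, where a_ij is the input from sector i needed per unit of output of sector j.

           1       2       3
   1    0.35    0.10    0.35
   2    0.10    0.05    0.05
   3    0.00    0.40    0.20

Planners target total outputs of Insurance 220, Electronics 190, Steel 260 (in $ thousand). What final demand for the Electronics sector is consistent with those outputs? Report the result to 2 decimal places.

I − A =
  [   0.65    -0.10    -0.35]
  [  -0.10     0.95    -0.05]
  [   0.00    -0.40     0.80]
d = (I − A) x:
  d_1 = (+0.65)·220 + (-0.10)·190 + (-0.35)·260 = 33.00
  d_2 = (-0.10)·220 + (+0.95)·190 + (-0.05)·260 = 145.50
  d_3 = (+0.00)·220 + (-0.40)·190 + (+0.80)·260 = 132.00

d_2 = 145.50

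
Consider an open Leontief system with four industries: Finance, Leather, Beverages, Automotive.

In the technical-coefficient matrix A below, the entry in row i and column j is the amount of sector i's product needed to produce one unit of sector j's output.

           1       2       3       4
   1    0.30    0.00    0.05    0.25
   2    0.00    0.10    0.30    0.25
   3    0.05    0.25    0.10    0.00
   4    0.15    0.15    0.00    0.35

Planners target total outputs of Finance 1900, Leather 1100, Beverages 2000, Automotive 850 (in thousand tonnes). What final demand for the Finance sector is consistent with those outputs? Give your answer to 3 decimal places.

d_1 = 1017.500

I − A =
  [   0.70     0.00    -0.05    -0.25]
  [   0.00     0.90    -0.30    -0.25]
  [  -0.05    -0.25     0.90     0.00]
  [  -0.15    -0.15     0.00     0.65]
d = (I − A) x:
  d_1 = (+0.70)·1900 + (+0.00)·1100 + (-0.05)·2000 + (-0.25)·850 = 1017.500
  d_2 = (+0.00)·1900 + (+0.90)·1100 + (-0.30)·2000 + (-0.25)·850 = 177.500
  d_3 = (-0.05)·1900 + (-0.25)·1100 + (+0.90)·2000 + (+0.00)·850 = 1430.000
  d_4 = (-0.15)·1900 + (-0.15)·1100 + (+0.00)·2000 + (+0.65)·850 = 102.500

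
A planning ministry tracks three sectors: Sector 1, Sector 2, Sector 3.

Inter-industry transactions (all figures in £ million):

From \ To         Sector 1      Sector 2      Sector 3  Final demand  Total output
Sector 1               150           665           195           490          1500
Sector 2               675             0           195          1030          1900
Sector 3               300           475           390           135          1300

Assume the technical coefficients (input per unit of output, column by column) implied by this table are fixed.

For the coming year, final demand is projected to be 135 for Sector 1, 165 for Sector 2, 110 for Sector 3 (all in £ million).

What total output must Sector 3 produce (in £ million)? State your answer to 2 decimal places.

Technical coefficients a_ij = z_ij / X_j:
  a_11 = 150/1500 = 0.10, a_21 = 675/1500 = 0.45, a_31 = 300/1500 = 0.20
  a_12 = 665/1900 = 0.35, a_22 = 0/1900 = 0.00, a_32 = 475/1900 = 0.25
  a_13 = 195/1300 = 0.15, a_23 = 195/1300 = 0.15, a_33 = 390/1300 = 0.30
I − A =
  [   0.90    -0.35    -0.15]
  [  -0.45     1.00    -0.15]
  [  -0.20    -0.25     0.70]
Cofactors of I−A, C_ij = (−1)^(i+j)·(minor ij) (rows/columns in the sector order above):
  C_11 = (1.00)(0.70) − (-0.15)(-0.25) = 0.6625
  C_12 = −[(-0.45)(0.70) − (-0.15)(-0.20)] = 0.3450
  C_13 = (-0.45)(-0.25) − (1.00)(-0.20) = 0.3125
  C_21 = −[(-0.35)(0.70) − (-0.15)(-0.25)] = 0.2825
  C_22 = (0.90)(0.70) − (-0.15)(-0.20) = 0.6000
  C_23 = −[(0.90)(-0.25) − (-0.35)(-0.20)] = 0.2950
  C_31 = (-0.35)(-0.15) − (-0.15)(1.00) = 0.2025
  C_32 = −[(0.90)(-0.15) − (-0.15)(-0.45)] = 0.2025
  C_33 = (0.90)(1.00) − (-0.35)(-0.45) = 0.7425
det(I−A) = Σ_j (I−A)_1j·C_1j = (0.90)(0.6625) + (-0.35)(0.3450) + (-0.15)(0.3125) = 0.428625
adj(I−A) = Cᵀ =
  [ 0.6625   0.2825   0.2025]
  [ 0.3450   0.6000   0.2025]
  [ 0.3125   0.2950   0.7425]
(I − A)⁻¹ = adj(I−A) / det(I−A) ≈
  [   1.5456     0.6591     0.4724]
  [   0.8049     1.3998     0.4724]
  [   0.7291     0.6882     1.7323]
x = (I − A)⁻¹ d = adj(I−A)·d / det(I−A), with det(I−A) = 0.428625:
  x_1 = (0.6625·135 + 0.2825·165 + 0.2025·110) / 0.428625 = 158.325 / 0.428625 ≈ 369.38
  x_2 = (0.3450·135 + 0.6000·165 + 0.2025·110) / 0.428625 = 167.85 / 0.428625 ≈ 391.60
  x_3 = (0.3125·135 + 0.2950·165 + 0.7425·110) / 0.428625 = 172.5375 / 0.428625 ≈ 402.54

x_3 = 402.54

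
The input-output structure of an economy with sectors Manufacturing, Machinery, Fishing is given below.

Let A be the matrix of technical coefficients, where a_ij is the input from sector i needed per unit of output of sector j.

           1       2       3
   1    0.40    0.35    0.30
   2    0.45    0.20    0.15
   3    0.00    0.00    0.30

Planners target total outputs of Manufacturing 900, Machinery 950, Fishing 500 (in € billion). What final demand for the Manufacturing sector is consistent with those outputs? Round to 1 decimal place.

I − A =
  [   0.60    -0.35    -0.30]
  [  -0.45     0.80    -0.15]
  [   0.00     0.00     0.70]
d = (I − A) x:
  d_1 = (+0.60)·900 + (-0.35)·950 + (-0.30)·500 = 57.5
  d_2 = (-0.45)·900 + (+0.80)·950 + (-0.15)·500 = 280.0
  d_3 = (+0.00)·900 + (+0.00)·950 + (+0.70)·500 = 350.0

d_1 = 57.5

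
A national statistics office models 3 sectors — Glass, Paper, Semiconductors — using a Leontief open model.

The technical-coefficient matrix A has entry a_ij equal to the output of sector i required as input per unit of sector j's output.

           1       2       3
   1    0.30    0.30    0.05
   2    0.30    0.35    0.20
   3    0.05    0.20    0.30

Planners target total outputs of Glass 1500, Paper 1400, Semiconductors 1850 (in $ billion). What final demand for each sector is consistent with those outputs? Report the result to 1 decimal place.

I − A =
  [   0.70    -0.30    -0.05]
  [  -0.30     0.65    -0.20]
  [  -0.05    -0.20     0.70]
d = (I − A) x:
  d_1 = (+0.70)·1500 + (-0.30)·1400 + (-0.05)·1850 = 537.5
  d_2 = (-0.30)·1500 + (+0.65)·1400 + (-0.20)·1850 = 90.0
  d_3 = (-0.05)·1500 + (-0.20)·1400 + (+0.70)·1850 = 940.0

d_1 = 537.5, d_2 = 90.0, d_3 = 940.0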